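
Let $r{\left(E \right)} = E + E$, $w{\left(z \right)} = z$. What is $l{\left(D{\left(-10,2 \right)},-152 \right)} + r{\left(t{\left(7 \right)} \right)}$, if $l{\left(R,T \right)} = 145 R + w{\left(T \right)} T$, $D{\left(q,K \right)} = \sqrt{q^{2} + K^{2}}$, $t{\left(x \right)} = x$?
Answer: $23118 + 290 \sqrt{26} \approx 24597.0$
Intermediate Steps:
$r{\left(E \right)} = 2 E$
$D{\left(q,K \right)} = \sqrt{K^{2} + q^{2}}$
$l{\left(R,T \right)} = T^{2} + 145 R$ ($l{\left(R,T \right)} = 145 R + T T = 145 R + T^{2} = T^{2} + 145 R$)
$l{\left(D{\left(-10,2 \right)},-152 \right)} + r{\left(t{\left(7 \right)} \right)} = \left(\left(-152\right)^{2} + 145 \sqrt{2^{2} + \left(-10\right)^{2}}\right) + 2 \cdot 7 = \left(23104 + 145 \sqrt{4 + 100}\right) + 14 = \left(23104 + 145 \sqrt{104}\right) + 14 = \left(23104 + 145 \cdot 2 \sqrt{26}\right) + 14 = \left(23104 + 290 \sqrt{26}\right) + 14 = 23118 + 290 \sqrt{26}$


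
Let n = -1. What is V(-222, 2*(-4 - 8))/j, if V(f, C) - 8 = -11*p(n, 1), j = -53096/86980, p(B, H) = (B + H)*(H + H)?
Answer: -86980/6637 ≈ -13.105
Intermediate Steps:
p(B, H) = 2*H*(B + H) (p(B, H) = (B + H)*(2*H) = 2*H*(B + H))
j = -13274/21745 (j = -53096*1/86980 = -13274/21745 ≈ -0.61044)
V(f, C) = 8 (V(f, C) = 8 - 22*(-1 + 1) = 8 - 22*0 = 8 - 11*0 = 8 + 0 = 8)
V(-222, 2*(-4 - 8))/j = 8/(-13274/21745) = 8*(-21745/13274) = -86980/6637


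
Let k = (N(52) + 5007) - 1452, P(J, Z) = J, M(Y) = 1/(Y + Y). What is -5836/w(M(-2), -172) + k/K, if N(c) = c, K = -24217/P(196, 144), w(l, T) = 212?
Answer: -72802119/1283501 ≈ -56.721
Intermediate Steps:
M(Y) = 1/(2*Y)
K = -24217/196 ≈ -123.56
k = 3607 (k = (52 + 5007) - 1452 = 5059 - 1452 = 3607)
-5836/w(M(-2), -172) + k/K = -5836/212 + 3607/(-24217/196) = -5836*1/212 + 3607*(-196/24217) = -1459/53 - 706972/24217 = -72802119/1283501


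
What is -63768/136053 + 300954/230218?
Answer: 4377525523/5220308259 ≈ 0.83856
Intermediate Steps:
-63768/136053 + 300954/230218 = -63768*1/136053 + 300954*(1/230218) = -21256/45351 + 150477/115109 = 4377525523/5220308259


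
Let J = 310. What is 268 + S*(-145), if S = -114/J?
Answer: 9961/31 ≈ 321.32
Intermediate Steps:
S = -57/155 (S = -114/310 = -114*1/310 = -57/155 ≈ -0.36774)
268 + S*(-145) = 268 - 57/155*(-145) = 268 + 1653/31 = 9961/31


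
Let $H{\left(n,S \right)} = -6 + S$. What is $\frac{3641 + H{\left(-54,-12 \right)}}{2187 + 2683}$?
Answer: $\frac{3623}{4870} \approx 0.74394$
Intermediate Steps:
$\frac{3641 + H{\left(-54,-12 \right)}}{2187 + 2683} = \frac{3641 - 18}{2187 + 2683} = \frac{3641 - 18}{4870} = 3623 \cdot \frac{1}{4870} = \frac{3623}{4870}$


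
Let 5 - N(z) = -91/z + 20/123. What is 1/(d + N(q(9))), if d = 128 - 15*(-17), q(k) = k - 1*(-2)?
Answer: 1353/535937 ≈ 0.0025246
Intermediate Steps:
q(k) = 2 + k (q(k) = k + 2 = 2 + k)
N(z) = 595/123 + 91/z (N(z) = 5 - (-91/z + 20/123) = 5 - (20/123 - 91/z) = 5 + (-20/123 + 91/z) = 595/123 + 91/z)
d = 383 (d = 128 + 255 = 383)
1/(d + N(q(9))) = 1/(383 + (595/123 + 91/(2 + 9))) = 1/(383 + (595/123 + 91/11)) = 1/(383 + 17738/1353) = 1/(535937/1353) = 1353/535937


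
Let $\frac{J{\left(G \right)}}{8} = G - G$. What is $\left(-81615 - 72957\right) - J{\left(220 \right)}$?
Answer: $-154572$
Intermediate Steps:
$J{\left(G \right)} = 0$ ($J{\left(G \right)} = 8 \left(G - G\right) = 8 \cdot 0 = 0$)
$\left(-81615 - 72957\right) - J{\left(220 \right)} = \left(-81615 - 72957\right) - 0 = -154572 + 0 = -154572$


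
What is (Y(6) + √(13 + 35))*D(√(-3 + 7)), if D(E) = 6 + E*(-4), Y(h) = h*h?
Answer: -72 - 8*√3 ≈ -85.856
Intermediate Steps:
Y(h) = h²
D(E) = 6 - 4*E
(Y(6) + √(13 + 35))*D(√(-3 + 7)) = (6² + √(13 + 35))*(6 - 4*√(-3 + 7)) = (36 + √48)*(6 - 4*√4) = (36 + 4*√3)*(6 - 4*2) = (36 + 4*√3)*(6 - 8) = (36 + 4*√3)*(-2) = -72 - 8*√3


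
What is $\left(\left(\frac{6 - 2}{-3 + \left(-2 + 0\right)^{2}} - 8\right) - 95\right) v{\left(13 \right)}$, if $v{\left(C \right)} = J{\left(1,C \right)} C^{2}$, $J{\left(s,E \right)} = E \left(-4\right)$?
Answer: $870012$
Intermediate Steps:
$J{\left(s,E \right)} = - 4 E$
$v{\left(C \right)} = - 4 C^{3}$ ($v{\left(C \right)} = - 4 C C^{2} = - 4 C^{3}$)
$\left(\left(\frac{6 - 2}{-3 + \left(-2 + 0\right)^{2}} - 8\right) - 95\right) v{\left(13 \right)} = \left(\left(\frac{6 - 2}{-3 + \left(-2 + 0\right)^{2}} - 8\right) - 95\right) \left(- 4 \cdot 13^{3}\right) = \left(\left(\frac{4}{-3 + \left(-2\right)^{2}} - 8\right) - 95\right) \left(\left(-4\right) 2197\right) = \left(\left(\frac{4}{-3 + 4} - 8\right) - 95\right) \left(-8788\right) = \left(\left(\frac{4}{1} - 8\right) - 95\right) \left(-8788\right) = \left(\left(4 \cdot 1 - 8\right) - 95\right) \left(-8788\right) = \left(\left(4 - 8\right) - 95\right) \left(-8788\right) = \left(-4 - 95\right) \left(-8788\right) = \left(-99\right) \left(-8788\right) = 870012$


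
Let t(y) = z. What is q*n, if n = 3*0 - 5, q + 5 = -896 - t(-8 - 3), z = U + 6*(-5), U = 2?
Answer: 4365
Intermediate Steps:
z = -28 (z = 2 + 6*(-5) = 2 - 30 = -28)
t(y) = -28
q = -873 (q = -5 + (-896 - 1*(-28)) = -5 + (-896 + 28) = -5 - 868 = -873)
n = -5 (n = 0 - 5 = -5)
q*n = -873*(-5) = 4365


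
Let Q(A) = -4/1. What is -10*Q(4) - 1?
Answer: 39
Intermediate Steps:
Q(A) = -4 (Q(A) = -4*1 = -4)
-10*Q(4) - 1 = -10*(-4) - 1 = 40 - 1 = 39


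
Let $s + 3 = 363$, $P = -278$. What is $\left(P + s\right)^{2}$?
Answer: $6724$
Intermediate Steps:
$s = 360$ ($s = -3 + 363 = 360$)
$\left(P + s\right)^{2} = \left(-278 + 360\right)^{2} = 82^{2} = 6724$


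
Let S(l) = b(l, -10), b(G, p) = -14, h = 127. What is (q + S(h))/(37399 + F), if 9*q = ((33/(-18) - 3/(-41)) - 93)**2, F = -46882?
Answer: -535777705/5164859052 ≈ -0.10374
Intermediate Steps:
q = 543402721/544644 (q = ((33/(-18) - 3/(-41)) - 93)**2/9 = ((33*(-1/18) - 3*(-1/41)) - 93)**2/9 = ((-11/6 + 3/41) - 93)**2/9 = (-433/246 - 93)**2/9 = (-23311/246)**2/9 = (1/9)*(543402721/60516) = 543402721/544644 ≈ 997.72)
S(l) = -14
(q + S(h))/(37399 + F) = (543402721/544644 - 14)/(37399 - 46882) = (535777705/544644)/(-9483) = (535777705/544644)*(-1/9483) = -535777705/5164859052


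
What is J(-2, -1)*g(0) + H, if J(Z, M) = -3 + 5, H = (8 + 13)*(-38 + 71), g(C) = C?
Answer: 693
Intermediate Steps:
H = 693 (H = 21*33 = 693)
J(Z, M) = 2
J(-2, -1)*g(0) + H = 2*0 + 693 = 0 + 693 = 693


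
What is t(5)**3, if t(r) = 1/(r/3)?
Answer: 27/125 ≈ 0.21600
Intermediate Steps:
t(r) = 3/r (t(r) = 1/(r*(1/3)) = 1/(r/3) = 3/r)
t(5)**3 = (3/5)**3 = 27/125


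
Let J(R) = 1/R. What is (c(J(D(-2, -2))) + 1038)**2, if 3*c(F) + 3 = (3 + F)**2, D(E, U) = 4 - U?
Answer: 12624095449/11664 ≈ 1.0823e+6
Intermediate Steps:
c(F) = -1 + (3 + F)**2/3
(c(J(D(-2, -2))) + 1038)**2 = ((-1 + (3 + 1/(4 - 1*(-2)))**2/3) + 1038)**2 = ((-1 + (3 + 1/(4 + 2))**2/3) + 1038)**2 = ((-1 + (3 + 1/6)**2/3) + 1038)**2 = ((-1 + (19/6)**2/3) + 1038)**2 = ((-1 + (1/3)*(361/36)) + 1038)**2 = ((-1 + 361/108) + 1038)**2 = (253/108 + 1038)**2 = (112357/108)**2 = 12624095449/11664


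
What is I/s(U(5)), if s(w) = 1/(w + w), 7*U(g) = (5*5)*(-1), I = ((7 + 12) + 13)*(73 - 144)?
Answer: 113600/7 ≈ 16229.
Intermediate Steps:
I = -2272 (I = (19 + 13)*(-71) = 32*(-71) = -2272)
U(g) = -25/7 (U(g) = ((5*5)*(-1))/7 = (25*(-1))/7 = (1/7)*(-25) = -25/7)
s(w) = 1/(2*w)
I/s(U(5)) = -2272/(1/(2*(-25/7))) = -2272/((1/2)*(-7/25)) = -2272/(-7/50) = -2272*(-50/7) = 113600/7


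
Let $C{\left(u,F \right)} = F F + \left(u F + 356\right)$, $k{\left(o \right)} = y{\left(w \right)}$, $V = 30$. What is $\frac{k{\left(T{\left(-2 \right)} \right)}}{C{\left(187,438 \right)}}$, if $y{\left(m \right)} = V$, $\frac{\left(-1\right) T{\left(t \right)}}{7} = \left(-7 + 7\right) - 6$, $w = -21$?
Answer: $\frac{15}{137053} \approx 0.00010945$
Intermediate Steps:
$T{\left(t \right)} = 42$ ($T{\left(t \right)} = - 7 \left(\left(-7 + 7\right) - 6\right) = - 7 \left(0 - 6\right) = \left(-7\right) \left(-6\right) = 42$)
$y{\left(m \right)} = 30$
$k{\left(o \right)} = 30$
$C{\left(u,F \right)} = 356 + F^{2} + F u$ ($C{\left(u,F \right)} = F^{2} + \left(F u + 356\right) = F^{2} + \left(356 + F u\right) = 356 + F^{2} + F u$)
$\frac{k{\left(T{\left(-2 \right)} \right)}}{C{\left(187,438 \right)}} = \frac{30}{356 + 438^{2} + 438 \cdot 187} = \frac{30}{356 + 191844 + 81906} = \frac{30}{274106} = 30 \cdot \frac{1}{274106} = \frac{15}{137053}$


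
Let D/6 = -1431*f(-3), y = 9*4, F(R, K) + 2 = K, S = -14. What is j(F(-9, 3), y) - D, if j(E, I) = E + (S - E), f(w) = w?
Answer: -25772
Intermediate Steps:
F(R, K) = -2 + K
y = 36
D = 25758 (D = 6*(-1431*(-3)) = 6*4293 = 25758)
j(E, I) = -14 (j(E, I) = E + (-14 - E) = -14)
j(F(-9, 3), y) - D = -14 - 1*25758 = -14 - 25758 = -25772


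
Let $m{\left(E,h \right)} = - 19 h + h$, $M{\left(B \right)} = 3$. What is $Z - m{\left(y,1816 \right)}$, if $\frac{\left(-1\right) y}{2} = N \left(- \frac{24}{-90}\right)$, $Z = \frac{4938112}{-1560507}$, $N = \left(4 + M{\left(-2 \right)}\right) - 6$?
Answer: $\frac{51004914704}{1560507} \approx 32685.0$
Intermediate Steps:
$N = 1$ ($N = \left(4 + 3\right) - 6 = 7 - 6 = 1$)
$Z = - \frac{4938112}{1560507}$ ($Z = 4938112 \left(- \frac{1}{1560507}\right) = - \frac{4938112}{1560507} \approx -3.1644$)
$y = - \frac{8}{15}$ ($y = - 2 \cdot 1 \left(- \frac{24}{-90}\right) = - 2 \cdot 1 \left(\left(-24\right) \left(- \frac{1}{90}\right)\right) = - 2 \cdot 1 \cdot \frac{4}{15} = \left(-2\right) \frac{4}{15} = - \frac{8}{15} \approx -0.53333$)
$m{\left(E,h \right)} = - 18 h$
$Z - m{\left(y,1816 \right)} = - \frac{4938112}{1560507} - \left(-18\right) 1816 = - \frac{4938112}{1560507} - -32688 = - \frac{4938112}{1560507} + 32688 = \frac{51004914704}{1560507}$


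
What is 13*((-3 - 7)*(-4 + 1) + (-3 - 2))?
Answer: 325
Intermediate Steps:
13*((-3 - 7)*(-4 + 1) + (-3 - 2)) = 13*(-10*(-3) - 5) = 13*(30 - 5) = 13*25 = 325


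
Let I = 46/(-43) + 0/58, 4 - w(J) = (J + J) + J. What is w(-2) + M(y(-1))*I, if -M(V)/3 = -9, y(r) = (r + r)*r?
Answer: -812/43 ≈ -18.884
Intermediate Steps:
y(r) = 2*r² (y(r) = (2*r)*r = 2*r²)
w(J) = 4 - 3*J (w(J) = 4 - ((J + J) + J) = 4 - (2*J + J) = 4 - 3*J)
M(V) = 27 (M(V) = -3*(-9) = 27)
I = -46/43 (I = 46*(-1/43) + 0*(1/58) = -46/43 + 0 = -46/43 ≈ -1.0698)
w(-2) + M(y(-1))*I = (4 - 3*(-2)) + 27*(-46/43) = (4 + 6) - 1242/43 = 10 - 1242/43 = -812/43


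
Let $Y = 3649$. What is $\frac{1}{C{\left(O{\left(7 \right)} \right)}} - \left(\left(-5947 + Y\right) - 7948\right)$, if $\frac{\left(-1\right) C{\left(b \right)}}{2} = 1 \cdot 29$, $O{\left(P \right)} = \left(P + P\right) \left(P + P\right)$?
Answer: $\frac{594267}{58} \approx 10246.0$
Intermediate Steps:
$O{\left(P \right)} = 4 P^{2}$ ($O{\left(P \right)} = 2 P 2 P = 4 P^{2}$)
$C{\left(b \right)} = -58$ ($C{\left(b \right)} = - 2 \cdot 1 \cdot 29 = \left(-2\right) 29 = -58$)
$\frac{1}{C{\left(O{\left(7 \right)} \right)}} - \left(\left(-5947 + Y\right) - 7948\right) = \frac{1}{-58} - \left(\left(-5947 + 3649\right) - 7948\right) = - \frac{1}{58} - \left(-2298 - 7948\right) = - \frac{1}{58} - -10246 = - \frac{1}{58} + 10246 = \frac{594267}{58}$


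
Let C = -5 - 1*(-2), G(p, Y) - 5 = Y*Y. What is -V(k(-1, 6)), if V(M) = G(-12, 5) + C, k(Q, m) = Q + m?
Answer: -27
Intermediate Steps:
G(p, Y) = 5 + Y² (G(p, Y) = 5 + Y*Y = 5 + Y²)
C = -3 (C = -5 + 2 = -3)
V(M) = 27 (V(M) = (5 + 5²) - 3 = (5 + 25) - 3 = 30 - 3 = 27)
-V(k(-1, 6)) = -1*27 = -27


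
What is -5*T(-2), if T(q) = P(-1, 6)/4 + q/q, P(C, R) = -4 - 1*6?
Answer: 15/2 ≈ 7.5000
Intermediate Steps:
P(C, R) = -10 (P(C, R) = -4 - 6 = -10)
T(q) = -3/2 (T(q) = -10/4 + q/q = -10*1/4 + 1 = -5/2 + 1 = -3/2)
-5*T(-2) = -5*(-3/2) = 15/2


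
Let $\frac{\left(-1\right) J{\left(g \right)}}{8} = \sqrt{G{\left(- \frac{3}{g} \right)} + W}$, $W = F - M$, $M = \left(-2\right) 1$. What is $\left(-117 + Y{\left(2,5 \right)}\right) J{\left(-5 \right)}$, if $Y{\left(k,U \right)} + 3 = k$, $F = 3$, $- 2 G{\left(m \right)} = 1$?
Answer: $1416 \sqrt{2} \approx 2002.5$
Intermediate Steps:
$G{\left(m \right)} = - \frac{1}{2}$ ($G{\left(m \right)} = \left(- \frac{1}{2}\right) 1 = - \frac{1}{2}$)
$M = -2$
$W = 5$ ($W = 3 - -2 = 3 + 2 = 5$)
$J{\left(g \right)} = - 12 \sqrt{2}$ ($J{\left(g \right)} = - 8 \sqrt{- \frac{1}{2} + 5} = - 8 \sqrt{\frac{9}{2}} = - 8 \frac{3 \sqrt{2}}{2} = - 12 \sqrt{2}$)
$Y{\left(k,U \right)} = -3 + k$
$\left(-117 + Y{\left(2,5 \right)}\right) J{\left(-5 \right)} = \left(-117 + \left(-3 + 2\right)\right) \left(- 12 \sqrt{2}\right) = \left(-117 - 1\right) \left(- 12 \sqrt{2}\right) = - 118 \left(- 12 \sqrt{2}\right) = 1416 \sqrt{2}$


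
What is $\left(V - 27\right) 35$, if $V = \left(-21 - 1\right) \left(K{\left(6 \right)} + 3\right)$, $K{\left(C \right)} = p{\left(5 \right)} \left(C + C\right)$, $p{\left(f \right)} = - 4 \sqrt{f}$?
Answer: $-3255 + 36960 \sqrt{5} \approx 79390.0$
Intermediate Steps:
$K{\left(C \right)} = - 8 C \sqrt{5}$ ($K{\left(C \right)} = - 4 \sqrt{5} \left(C + C\right) = - 4 \sqrt{5} \cdot 2 C = - 8 C \sqrt{5}$)
$V = -66 + 1056 \sqrt{5}$ ($V = \left(-21 - 1\right) \left(\left(-8\right) 6 \sqrt{5} + 3\right) = - 22 \left(- 48 \sqrt{5} + 3\right) = - 22 \left(3 - 48 \sqrt{5}\right) = -66 + 1056 \sqrt{5} \approx 2295.3$)
$\left(V - 27\right) 35 = \left(\left(-66 + 1056 \sqrt{5}\right) - 27\right) 35 = \left(-93 + 1056 \sqrt{5}\right) 35 = -3255 + 36960 \sqrt{5}$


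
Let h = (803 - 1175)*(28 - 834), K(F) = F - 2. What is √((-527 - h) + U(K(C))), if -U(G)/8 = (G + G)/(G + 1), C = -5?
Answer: I*√2703399/3 ≈ 548.07*I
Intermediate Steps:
K(F) = -2 + F
h = 299832 (h = -372*(-806) = 299832)
U(G) = -16*G/(1 + G) (U(G) = -8*(G + G)/(G + 1) = -8*2*G/(1 + G) = -16*G/(1 + G))
√((-527 - h) + U(K(C))) = √((-527 - 1*299832) - 16*(-2 - 5)/(1 + (-2 - 5))) = √((-527 - 299832) - 16*(-7)/(1 - 7)) = √(-300359 - 16*(-7)/(-6)) = √(-300359 - 16*(-7)*(-⅙)) = √(-300359 - 56/3) = √(-901133/3) = I*√2703399/3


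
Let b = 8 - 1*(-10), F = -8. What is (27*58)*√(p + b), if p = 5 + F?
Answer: 1566*√15 ≈ 6065.1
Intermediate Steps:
b = 18 (b = 8 + 10 = 18)
p = -3 (p = 5 - 8 = -3)
(27*58)*√(p + b) = (27*58)*√(-3 + 18) = 1566*√15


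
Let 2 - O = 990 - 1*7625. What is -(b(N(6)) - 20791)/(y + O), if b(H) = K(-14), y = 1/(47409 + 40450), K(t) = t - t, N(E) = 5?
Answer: 1826676469/583120184 ≈ 3.1326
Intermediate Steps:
K(t) = 0
y = 1/87859 ≈ 1.1382e-5
O = 6637 (O = 2 - (990 - 1*7625) = 2 - (990 - 7625) = 2 - 1*(-6635) = 2 + 6635 = 6637)
b(H) = 0
-(b(N(6)) - 20791)/(y + O) = -(0 - 20791)/(1/87859 + 6637) = -(-20791)/583120184/87859 = -(-20791)*87859/583120184 = -1*(-1826676469/583120184) = 1826676469/583120184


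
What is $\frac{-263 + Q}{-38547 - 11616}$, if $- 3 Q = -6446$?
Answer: $- \frac{5657}{150489} \approx -0.037591$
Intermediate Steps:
$Q = \frac{6446}{3}$ ($Q = \left(- \frac{1}{3}\right) \left(-6446\right) = \frac{6446}{3} \approx 2148.7$)
$\frac{-263 + Q}{-38547 - 11616} = \frac{-263 + \frac{6446}{3}}{-38547 - 11616} = \frac{5657}{3 \left(-50163\right)} = \frac{5657}{3} \left(- \frac{1}{50163}\right) = - \frac{5657}{150489}$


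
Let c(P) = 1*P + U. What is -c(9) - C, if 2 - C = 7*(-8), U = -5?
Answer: -62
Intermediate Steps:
C = 58 (C = 2 - 7*(-8) = 2 - 1*(-56) = 2 + 56 = 58)
c(P) = -5 + P (c(P) = 1*P - 5 = P - 5 = -5 + P)
-c(9) - C = -(-5 + 9) - 1*58 = -1*4 - 58 = -4 - 58 = -62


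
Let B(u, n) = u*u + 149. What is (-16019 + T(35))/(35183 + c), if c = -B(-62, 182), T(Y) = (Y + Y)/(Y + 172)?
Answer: -3315863/6456330 ≈ -0.51358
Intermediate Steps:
T(Y) = 2*Y/(172 + Y) (T(Y) = (2*Y)/(172 + Y) = 2*Y/(172 + Y))
B(u, n) = 149 + u**2 (B(u, n) = u**2 + 149 = 149 + u**2)
c = -3993 (c = -(149 + (-62)**2) = -(149 + 3844) = -1*3993 = -3993)
(-16019 + T(35))/(35183 + c) = (-16019 + 2*35/(172 + 35))/(35183 - 3993) = (-16019 + 2*35/207)/31190 = (-16019 + 2*35*(1/207))*(1/31190) = (-16019 + 70/207)*(1/31190) = -3315863/207*1/31190 = -3315863/6456330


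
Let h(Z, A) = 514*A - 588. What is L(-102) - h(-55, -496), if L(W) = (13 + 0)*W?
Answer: 254206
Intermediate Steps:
h(Z, A) = -588 + 514*A
L(W) = 13*W
L(-102) - h(-55, -496) = 13*(-102) - (-588 + 514*(-496)) = -1326 - (-588 - 254944) = -1326 - 1*(-255532) = -1326 + 255532 = 254206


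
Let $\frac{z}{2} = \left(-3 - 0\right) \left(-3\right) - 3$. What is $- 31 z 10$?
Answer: $-3720$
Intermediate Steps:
$z = 12$ ($z = 2 \left(\left(-3 - 0\right) \left(-3\right) - 3\right) = 2 \left(\left(-3 + 0\right) \left(-3\right) - 3\right) = 2 \left(\left(-3\right) \left(-3\right) - 3\right) = 2 \left(9 - 3\right) = 2 \cdot 6 = 12$)
$- 31 z 10 = \left(-31\right) 12 \cdot 10 = \left(-372\right) 10 = -3720$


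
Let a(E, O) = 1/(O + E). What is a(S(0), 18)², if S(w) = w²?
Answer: 1/324 ≈ 0.0030864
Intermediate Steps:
a(E, O) = 1/(E + O)
a(S(0), 18)² = (1/(0² + 18))² = (1/(0 + 18))² = (1/18)² = 1/324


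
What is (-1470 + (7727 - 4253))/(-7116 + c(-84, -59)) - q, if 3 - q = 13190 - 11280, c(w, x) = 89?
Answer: 13398485/7027 ≈ 1906.7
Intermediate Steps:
q = -1907 (q = 3 - (13190 - 11280) = 3 - 1*1910 = 3 - 1910 = -1907)
(-1470 + (7727 - 4253))/(-7116 + c(-84, -59)) - q = (-1470 + (7727 - 4253))/(-7116 + 89) - 1*(-1907) = (-1470 + 3474)/(-7027) + 1907 = 2004*(-1/7027) + 1907 = -2004/7027 + 1907 = 13398485/7027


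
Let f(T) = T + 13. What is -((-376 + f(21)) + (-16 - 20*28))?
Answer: 918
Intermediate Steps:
f(T) = 13 + T
-((-376 + f(21)) + (-16 - 20*28)) = -((-376 + (13 + 21)) + (-16 - 20*28)) = -((-376 + 34) + (-16 - 560)) = -(-342 - 576) = -1*(-918) = 918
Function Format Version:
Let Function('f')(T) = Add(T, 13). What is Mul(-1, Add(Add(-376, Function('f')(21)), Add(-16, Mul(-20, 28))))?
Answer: 918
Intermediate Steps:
Function('f')(T) = Add(13, T)
Mul(-1, Add(Add(-376, Function('f')(21)), Add(-16, Mul(-20, 28)))) = Mul(-1, Add(Add(-376, Add(13, 21)), Add(-16, Mul(-20, 28)))) = Mul(-1, Add(Add(-376, 34), Add(-16, -560))) = Mul(-1, Add(-342, -576)) = Mul(-1, -918) = 918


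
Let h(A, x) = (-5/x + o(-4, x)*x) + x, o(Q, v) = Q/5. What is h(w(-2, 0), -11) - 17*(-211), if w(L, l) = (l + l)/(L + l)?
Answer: 197189/55 ≈ 3585.3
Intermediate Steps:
o(Q, v) = Q/5 (o(Q, v) = Q*(⅕) = Q/5)
w(L, l) = 2*l/(L + l) (w(L, l) = (2*l)/(L + l) = 2*l/(L + l))
h(A, x) = -5/x + x/5 (h(A, x) = (-5/x + ((⅕)*(-4))*x) + x = (-5/x - 4*x/5) + x = -5/x + x/5)
h(w(-2, 0), -11) - 17*(-211) = (-5/(-11) + (⅕)*(-11)) - 17*(-211) = (-5*(-1/11) - 11/5) + 3587 = (5/11 - 11/5) + 3587 = -96/55 + 3587 = 197189/55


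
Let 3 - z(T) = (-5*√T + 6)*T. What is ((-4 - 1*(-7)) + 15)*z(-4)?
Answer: 486 - 720*I ≈ 486.0 - 720.0*I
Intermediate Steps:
z(T) = 3 - T*(6 - 5*√T) (z(T) = 3 - (-5*√T + 6)*T = 3 - (6 - 5*√T)*T = 3 - T*(6 - 5*√T))
((-4 - 1*(-7)) + 15)*z(-4) = ((-4 - 1*(-7)) + 15)*(3 - 6*(-4) + 5*(-4)^(3/2)) = ((-4 + 7) + 15)*(3 + 24 + 5*(-8*I)) = (3 + 15)*(3 + 24 - 40*I) = 18*(27 - 40*I) = 486 - 720*I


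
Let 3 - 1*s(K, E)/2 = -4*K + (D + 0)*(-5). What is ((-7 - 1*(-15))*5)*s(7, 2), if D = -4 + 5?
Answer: 2880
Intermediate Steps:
D = 1
s(K, E) = 16 + 8*K (s(K, E) = 6 - 2*(-4*K + (1 + 0)*(-5)) = 6 - 2*(-4*K + 1*(-5)) = 6 - 2*(-4*K - 5) = 6 - 2*(-5 - 4*K) = 6 + (10 + 8*K) = 16 + 8*K)
((-7 - 1*(-15))*5)*s(7, 2) = ((-7 - 1*(-15))*5)*(16 + 8*7) = ((-7 + 15)*5)*(16 + 56) = (8*5)*72 = 40*72 = 2880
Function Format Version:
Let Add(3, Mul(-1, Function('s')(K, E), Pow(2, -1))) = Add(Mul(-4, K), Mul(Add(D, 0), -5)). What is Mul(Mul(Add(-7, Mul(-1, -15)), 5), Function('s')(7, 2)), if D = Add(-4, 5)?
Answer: 2880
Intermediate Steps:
D = 1
Function('s')(K, E) = Add(16, Mul(8, K)) (Function('s')(K, E) = Add(6, Mul(-2, Add(Mul(-4, K), Mul(Add(1, 0), -5)))) = Add(6, Mul(-2, Add(Mul(-4, K), Mul(1, -5)))) = Add(6, Mul(-2, Add(Mul(-4, K), -5))) = Add(6, Mul(-2, Add(-5, Mul(-4, K)))) = Add(6, Add(10, Mul(8, K))) = Add(16, Mul(8, K)))
Mul(Mul(Add(-7, Mul(-1, -15)), 5), Function('s')(7, 2)) = Mul(Mul(Add(-7, Mul(-1, -15)), 5), Add(16, Mul(8, 7))) = Mul(Mul(Add(-7, 15), 5), Add(16, 56)) = Mul(Mul(8, 5), 72) = Mul(40, 72) = 2880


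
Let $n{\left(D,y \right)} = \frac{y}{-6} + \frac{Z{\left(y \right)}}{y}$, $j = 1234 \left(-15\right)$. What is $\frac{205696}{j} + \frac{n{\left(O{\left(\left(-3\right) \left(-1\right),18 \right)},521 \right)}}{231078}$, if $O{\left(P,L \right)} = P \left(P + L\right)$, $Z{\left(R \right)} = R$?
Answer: $- \frac{47533409063}{4277253780} \approx -11.113$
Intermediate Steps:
$O{\left(P,L \right)} = P \left(L + P\right)$
$j = -18510$
$n{\left(D,y \right)} = 1 - \frac{y}{6}$ ($n{\left(D,y \right)} = \frac{y}{-6} + \frac{y}{y} = y \left(- \frac{1}{6}\right) + 1 = - \frac{y}{6} + 1 = 1 - \frac{y}{6}$)
$\frac{205696}{j} + \frac{n{\left(O{\left(\left(-3\right) \left(-1\right),18 \right)},521 \right)}}{231078} = \frac{205696}{-18510} + \frac{1 - \frac{521}{6}}{231078} = 205696 \left(- \frac{1}{18510}\right) + \left(1 - \frac{521}{6}\right) \frac{1}{231078} = - \frac{102848}{9255} - \frac{515}{1386468} = - \frac{47533409063}{4277253780}$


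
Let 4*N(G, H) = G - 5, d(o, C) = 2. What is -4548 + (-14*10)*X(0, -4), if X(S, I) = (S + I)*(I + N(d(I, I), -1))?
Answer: -7208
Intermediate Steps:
N(G, H) = -5/4 + G/4 (N(G, H) = (G - 5)/4 = (-5 + G)/4 = -5/4 + G/4)
X(S, I) = (-3/4 + I)*(I + S) (X(S, I) = (S + I)*(I + (-5/4 + (1/4)*2)) = (I + S)*(I + (-5/4 + 1/2)) = (I + S)*(I - 3/4) = (I + S)*(-3/4 + I) = (-3/4 + I)*(I + S))
-4548 + (-14*10)*X(0, -4) = -4548 + (-14*10)*((-4)**2 - 3/4*(-4) - 3/4*0 - 4*0) = -4548 - 140*(16 + 3 + 0 + 0) = -4548 - 140*19 = -4548 - 2660 = -7208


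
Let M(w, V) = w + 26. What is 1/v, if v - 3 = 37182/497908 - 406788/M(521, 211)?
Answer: -136177838/100852796961 ≈ -0.0013503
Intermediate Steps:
M(w, V) = 26 + w
v = -100852796961/136177838 (v = 3 + (37182/497908 - 406788/(26 + 521)) = 3 + (37182*(1/497908) - 406788/547) = 3 + (18591/248954 - 406788*1/547) = 3 + (18591/248954 - 406788/547) = 3 - 101261330475/136177838 = -100852796961/136177838 ≈ -740.60)
1/v = 1/(-100852796961/136177838) = -136177838/100852796961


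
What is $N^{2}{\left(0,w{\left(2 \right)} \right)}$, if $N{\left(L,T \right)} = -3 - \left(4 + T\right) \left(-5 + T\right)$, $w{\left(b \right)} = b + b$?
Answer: $25$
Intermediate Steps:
$w{\left(b \right)} = 2 b$
$N{\left(L,T \right)} = -3 - \left(-5 + T\right) \left(4 + T\right)$
$N^{2}{\left(0,w{\left(2 \right)} \right)} = \left(17 + 2 \cdot 2 - \left(2 \cdot 2\right)^{2}\right)^{2} = \left(17 + 4 - 4^{2}\right)^{2} = \left(17 + 4 - 16\right)^{2} = 5^{2} = 25$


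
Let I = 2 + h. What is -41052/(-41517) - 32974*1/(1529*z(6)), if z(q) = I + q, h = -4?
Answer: -186317921/42319662 ≈ -4.4026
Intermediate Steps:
I = -2 (I = 2 - 4 = -2)
z(q) = -2 + q
-41052/(-41517) - 32974*1/(1529*z(6)) = -41052/(-41517) - 32974*1/(1529*(-2 + 6)) = -41052*(-1/41517) - 32974/(4*1529) = 13684/13839 - 32974/6116 = 13684/13839 - 32974*1/6116 = 13684/13839 - 16487/3058 = -186317921/42319662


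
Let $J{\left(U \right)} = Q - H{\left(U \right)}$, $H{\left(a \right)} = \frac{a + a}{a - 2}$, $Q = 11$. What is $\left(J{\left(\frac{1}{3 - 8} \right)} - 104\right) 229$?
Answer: $- \frac{234725}{11} \approx -21339.0$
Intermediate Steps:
$H{\left(a \right)} = \frac{2 a}{-2 + a}$
$J{\left(U \right)} = 11 - \frac{2 U}{-2 + U}$
$\left(J{\left(\frac{1}{3 - 8} \right)} - 104\right) 229 = \left(\frac{-22 + \frac{9}{3 - 8}}{-2 + \frac{1}{3 - 8}} - 104\right) 229 = \left(\frac{-22 + \frac{9}{-5}}{-2 + \frac{1}{-5}} - 104\right) 229 = \left(\frac{-22 + 9 \left(- \frac{1}{5}\right)}{-2 - \frac{1}{5}} - 104\right) 229 = \left(\frac{-22 - \frac{9}{5}}{- \frac{11}{5}} - 104\right) 229 = \left(\left(- \frac{5}{11}\right) \left(- \frac{119}{5}\right) - 104\right) 229 = \left(\frac{119}{11} - 104\right) 229 = \left(- \frac{1025}{11}\right) 229 = - \frac{234725}{11}$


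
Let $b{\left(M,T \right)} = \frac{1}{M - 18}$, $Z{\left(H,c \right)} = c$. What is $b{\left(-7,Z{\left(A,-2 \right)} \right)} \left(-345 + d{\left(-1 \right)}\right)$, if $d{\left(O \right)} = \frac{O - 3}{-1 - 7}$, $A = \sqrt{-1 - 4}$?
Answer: $\frac{689}{50} \approx 13.78$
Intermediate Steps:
$A = i \sqrt{5}$ ($A = \sqrt{-5} = i \sqrt{5} \approx 2.2361 i$)
$d{\left(O \right)} = \frac{3}{8} - \frac{O}{8}$ ($d{\left(O \right)} = \frac{-3 + O}{-8} = \left(-3 + O\right) \left(- \frac{1}{8}\right) = \frac{3}{8} - \frac{O}{8}$)
$b{\left(M,T \right)} = \frac{1}{-18 + M}$
$b{\left(-7,Z{\left(A,-2 \right)} \right)} \left(-345 + d{\left(-1 \right)}\right) = \frac{-345 + \left(\frac{3}{8} - - \frac{1}{8}\right)}{-18 - 7} = \frac{-345 + \left(\frac{3}{8} + \frac{1}{8}\right)}{-25} = - \frac{-345 + \frac{1}{2}}{25} = \left(- \frac{1}{25}\right) \left(- \frac{689}{2}\right) = \frac{689}{50}$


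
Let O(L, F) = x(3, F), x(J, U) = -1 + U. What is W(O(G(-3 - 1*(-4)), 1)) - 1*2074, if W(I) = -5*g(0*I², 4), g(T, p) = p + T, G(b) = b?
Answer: -2094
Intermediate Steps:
O(L, F) = -1 + F
g(T, p) = T + p
W(I) = -20 (W(I) = -5*(0*I² + 4) = -5*(0 + 4) = -5*4 = -20)
W(O(G(-3 - 1*(-4)), 1)) - 1*2074 = -20 - 1*2074 = -20 - 2074 = -2094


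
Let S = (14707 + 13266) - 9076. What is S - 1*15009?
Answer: 3888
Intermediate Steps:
S = 18897 (S = 27973 - 9076 = 18897)
S - 1*15009 = 18897 - 1*15009 = 18897 - 15009 = 3888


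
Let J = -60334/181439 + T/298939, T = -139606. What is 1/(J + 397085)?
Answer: 54239193221/21537526674002125 ≈ 2.5184e-6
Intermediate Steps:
J = -43366158660/54239193221 (J = -60334/181439 - 139606/298939 = -43366158660/54239193221 ≈ -0.79954)
1/(J + 397085) = 1/(-43366158660/54239193221 + 397085) = 1/(21537526674002125/54239193221) = 54239193221/21537526674002125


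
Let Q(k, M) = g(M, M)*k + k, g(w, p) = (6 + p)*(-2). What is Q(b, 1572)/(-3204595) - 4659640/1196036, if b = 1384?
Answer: -485487196554/191640549271 ≈ -2.5333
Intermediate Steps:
g(w, p) = -12 - 2*p
Q(k, M) = k + k*(-12 - 2*M) (Q(k, M) = (-12 - 2*M)*k + k = k*(-12 - 2*M) + k = k + k*(-12 - 2*M))
Q(b, 1572)/(-3204595) - 4659640/1196036 = -1*1384*(11 + 2*1572)/(-3204595) - 4659640/1196036 = -1*1384*(11 + 3144)*(-1/3204595) - 4659640*1/1196036 = -1*1384*3155*(-1/3204595) - 1164910/299009 = -4366520*(-1/3204595) - 1164910/299009 = 873304/640919 - 1164910/299009 = -485487196554/191640549271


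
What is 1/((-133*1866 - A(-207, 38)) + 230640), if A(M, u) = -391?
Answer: -1/17147 ≈ -5.8319e-5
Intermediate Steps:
1/((-133*1866 - A(-207, 38)) + 230640) = 1/((-133*1866 - 1*(-391)) + 230640) = 1/((-248178 + 391) + 230640) = 1/(-247787 + 230640) = 1/(-17147) = -1/17147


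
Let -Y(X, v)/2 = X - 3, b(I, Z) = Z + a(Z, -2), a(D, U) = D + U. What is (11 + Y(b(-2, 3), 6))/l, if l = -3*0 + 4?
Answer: 9/4 ≈ 2.2500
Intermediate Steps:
b(I, Z) = -2 + 2*Z (b(I, Z) = Z + (Z - 2) = Z + (-2 + Z) = -2 + 2*Z)
l = 4 (l = 0 + 4 = 4)
Y(X, v) = 6 - 2*X (Y(X, v) = -2*(X - 3) = -2*(-3 + X) = 6 - 2*X)
(11 + Y(b(-2, 3), 6))/l = (11 + (6 - 2*(-2 + 2*3)))/4 = (11 + (6 - 2*(-2 + 6)))/4 = (11 + (6 - 2*4))/4 = (11 + (6 - 8))/4 = (11 - 2)/4 = (¼)*9 = 9/4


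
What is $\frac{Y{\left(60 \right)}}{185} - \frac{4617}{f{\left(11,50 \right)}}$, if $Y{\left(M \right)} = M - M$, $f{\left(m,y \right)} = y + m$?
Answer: $- \frac{4617}{61} \approx -75.688$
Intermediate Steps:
$f{\left(m,y \right)} = m + y$
$Y{\left(M \right)} = 0$
$\frac{Y{\left(60 \right)}}{185} - \frac{4617}{f{\left(11,50 \right)}} = \frac{0}{185} - \frac{4617}{11 + 50} = 0 \cdot \frac{1}{185} - \frac{4617}{61} = 0 - \frac{4617}{61} = - \frac{4617}{61}$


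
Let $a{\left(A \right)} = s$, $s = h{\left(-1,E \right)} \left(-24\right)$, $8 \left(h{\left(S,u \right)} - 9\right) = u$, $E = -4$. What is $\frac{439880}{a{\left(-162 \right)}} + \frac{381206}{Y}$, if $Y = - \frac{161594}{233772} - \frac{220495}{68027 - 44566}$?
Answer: $- \frac{3315082412667298}{83005070961} \approx -39938.0$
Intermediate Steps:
$h{\left(S,u \right)} = 9 + \frac{u}{8}$
$s = -204$ ($s = \left(9 + \frac{1}{8} \left(-4\right)\right) \left(-24\right) = \left(9 - \frac{1}{2}\right) \left(-24\right) = \frac{17}{2} \left(-24\right) = -204$)
$Y = - \frac{27668356987}{2742262446}$ ($Y = \left(-161594\right) \frac{1}{233772} - \frac{220495}{68027 - 44566} = - \frac{80797}{116886} - \frac{220495}{23461} = - \frac{27668356987}{2742262446} \approx -10.09$)
$a{\left(A \right)} = -204$
$\frac{439880}{a{\left(-162 \right)}} + \frac{381206}{Y} = \frac{439880}{-204} + \frac{381206}{- \frac{27668356987}{2742262446}} = 439880 \left(- \frac{1}{204}\right) + 381206 \left(- \frac{2742262446}{27668356987}\right) = - \frac{109970}{51} - \frac{1045366897989876}{27668356987} = - \frac{3315082412667298}{83005070961}$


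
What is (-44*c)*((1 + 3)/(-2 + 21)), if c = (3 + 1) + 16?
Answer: -3520/19 ≈ -185.26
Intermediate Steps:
c = 20 (c = 4 + 16 = 20)
(-44*c)*((1 + 3)/(-2 + 21)) = (-44*20)*((1 + 3)/(-2 + 21)) = -3520/19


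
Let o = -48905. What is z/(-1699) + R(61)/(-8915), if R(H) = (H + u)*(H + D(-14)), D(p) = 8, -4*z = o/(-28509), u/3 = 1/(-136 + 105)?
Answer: -25226314918283/53544934978860 ≈ -0.47112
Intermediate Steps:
u = -3/31 (u = 3/(-136 + 105) = 3/(-31) = 3*(-1/31) = -3/31 ≈ -0.096774)
z = -48905/114036 (z = -(-48905)/(4*(-28509)) = -(-48905)*(-1)/(4*28509) = -¼*48905/28509 = -48905/114036 ≈ -0.42886)
R(H) = (8 + H)*(-3/31 + H) (R(H) = (H - 3/31)*(H + 8) = (-3/31 + H)*(8 + H) = (8 + H)*(-3/31 + H))
z/(-1699) + R(61)/(-8915) = -48905/114036/(-1699) + (-24/31 + 61² + (245/31)*61)/(-8915) = -48905/114036*(-1/1699) + (-24/31 + 3721 + 14945/31)*(-1/8915) = 48905/193747164 + (130272/31)*(-1/8915) = 48905/193747164 - 130272/276365 = -25226314918283/53544934978860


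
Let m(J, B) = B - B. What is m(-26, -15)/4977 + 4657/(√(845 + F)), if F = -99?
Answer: 4657*√746/746 ≈ 170.50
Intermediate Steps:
m(J, B) = 0
m(-26, -15)/4977 + 4657/(√(845 + F)) = 0/4977 + 4657/(√(845 - 99)) = 0*(1/4977) + 4657/(√746) = 0 + 4657*(√746/746) = 0 + 4657*√746/746 = 4657*√746/746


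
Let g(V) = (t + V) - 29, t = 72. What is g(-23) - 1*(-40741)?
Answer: 40761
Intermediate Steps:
g(V) = 43 + V (g(V) = (72 + V) - 29 = 43 + V)
g(-23) - 1*(-40741) = (43 - 23) - 1*(-40741) = 20 + 40741 = 40761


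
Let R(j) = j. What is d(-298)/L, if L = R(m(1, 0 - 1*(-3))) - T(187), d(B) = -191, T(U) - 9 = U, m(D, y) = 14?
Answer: 191/182 ≈ 1.0494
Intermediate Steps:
T(U) = 9 + U
L = -182 (L = 14 - (9 + 187) = 14 - 1*196 = 14 - 196 = -182)
d(-298)/L = -191/(-182) = -191*(-1/182) = 191/182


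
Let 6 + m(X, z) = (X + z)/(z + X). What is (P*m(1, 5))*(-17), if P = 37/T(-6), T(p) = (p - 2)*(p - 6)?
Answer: 3145/96 ≈ 32.760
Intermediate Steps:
T(p) = (-6 + p)*(-2 + p) (T(p) = (-2 + p)*(-6 + p) = (-6 + p)*(-2 + p))
P = 37/96 (P = 37/(12 + (-6)² - 8*(-6)) = 37/(12 + 36 + 48) = 37/96 ≈ 0.38542)
m(X, z) = -5 (m(X, z) = -6 + (X + z)/(z + X) = -6 + (X + z)/(X + z) = -6 + 1 = -5)
(P*m(1, 5))*(-17) = ((37/96)*(-5))*(-17) = -185/96*(-17) = 3145/96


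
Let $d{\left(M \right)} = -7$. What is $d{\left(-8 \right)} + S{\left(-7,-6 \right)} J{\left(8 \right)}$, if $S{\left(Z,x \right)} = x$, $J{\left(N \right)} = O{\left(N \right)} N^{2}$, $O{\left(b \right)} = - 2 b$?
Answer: $6137$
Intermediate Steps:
$J{\left(N \right)} = - 2 N^{3}$ ($J{\left(N \right)} = - 2 N N^{2} = - 2 N^{3}$)
$d{\left(-8 \right)} + S{\left(-7,-6 \right)} J{\left(8 \right)} = -7 - 6 \left(- 2 \cdot 8^{3}\right) = -7 - 6 \left(\left(-2\right) 512\right) = -7 - -6144 = -7 + 6144 = 6137$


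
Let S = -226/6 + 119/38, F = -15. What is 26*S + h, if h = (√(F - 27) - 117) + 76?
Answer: -53518/57 + I*√42 ≈ -938.91 + 6.4807*I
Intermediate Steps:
h = -41 + I*√42 (h = (√(-15 - 27) - 117) + 76 = (√(-42) - 117) + 76 = (I*√42 - 117) + 76 = (-117 + I*√42) + 76 = -41 + I*√42 ≈ -41.0 + 6.4807*I)
S = -3937/114 (S = -226*⅙ + 119*(1/38) = -113/3 + 119/38 = -3937/114 ≈ -34.535)
26*S + h = 26*(-3937/114) + (-41 + I*√42) = -51181/57 + (-41 + I*√42) = -53518/57 + I*√42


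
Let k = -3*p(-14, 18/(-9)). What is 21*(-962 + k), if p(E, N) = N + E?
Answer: -19194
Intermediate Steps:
p(E, N) = E + N
k = 48 (k = -3*(-14 + 18/(-9)) = -3*(-14 + 18*(-⅑)) = -3*(-14 - 2) = -3*(-16) = 48)
21*(-962 + k) = 21*(-962 + 48) = 21*(-914) = -19194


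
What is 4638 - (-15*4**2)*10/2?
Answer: 5838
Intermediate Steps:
4638 - (-15*4**2)*10/2 = 4638 - (-15*16)*10*(1/2) = 4638 - (-240)*5 = 4638 - 1*(-1200) = 4638 + 1200 = 5838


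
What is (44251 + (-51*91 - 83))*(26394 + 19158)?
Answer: 1800533904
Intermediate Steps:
(44251 + (-51*91 - 83))*(26394 + 19158) = (44251 + (-4641 - 83))*45552 = (44251 - 4724)*45552 = 39527*45552 = 1800533904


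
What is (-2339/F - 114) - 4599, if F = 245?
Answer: -1157024/245 ≈ -4722.5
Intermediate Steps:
(-2339/F - 114) - 4599 = (-2339/245 - 114) - 4599 = -30269/245 - 4599 = -1157024/245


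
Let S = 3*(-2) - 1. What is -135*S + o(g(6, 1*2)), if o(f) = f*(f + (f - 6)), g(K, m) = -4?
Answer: 1001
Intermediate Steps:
S = -7 (S = -6 - 1 = -7)
o(f) = f*(-6 + 2*f) (o(f) = f*(f + (-6 + f)) = f*(-6 + 2*f))
-135*S + o(g(6, 1*2)) = -135*(-7) + 2*(-4)*(-3 - 4) = 945 + 2*(-4)*(-7) = 945 + 56 = 1001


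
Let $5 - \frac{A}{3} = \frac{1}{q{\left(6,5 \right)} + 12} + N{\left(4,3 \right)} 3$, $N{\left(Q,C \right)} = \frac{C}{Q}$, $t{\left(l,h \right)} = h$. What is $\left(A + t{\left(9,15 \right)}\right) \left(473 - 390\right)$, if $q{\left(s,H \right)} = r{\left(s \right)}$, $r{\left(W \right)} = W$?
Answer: $\frac{22991}{12} \approx 1915.9$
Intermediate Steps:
$q{\left(s,H \right)} = s$
$A = \frac{97}{12}$ ($A = 15 - 3 \left(\frac{1}{6 + 12} + \frac{3}{4} \cdot 3\right) = 15 - 3 \left(\frac{1}{18} + 3 \cdot \frac{1}{4} \cdot 3\right) = 15 - 3 \left(\frac{1}{18} + \frac{3}{4} \cdot 3\right) = 15 - 3 \left(\frac{1}{18} + \frac{9}{4}\right) = 15 - \frac{83}{12} = \frac{97}{12} \approx 8.0833$)
$\left(A + t{\left(9,15 \right)}\right) \left(473 - 390\right) = \left(\frac{97}{12} + 15\right) \left(473 - 390\right) = \frac{277}{12} \cdot 83 = \frac{22991}{12}$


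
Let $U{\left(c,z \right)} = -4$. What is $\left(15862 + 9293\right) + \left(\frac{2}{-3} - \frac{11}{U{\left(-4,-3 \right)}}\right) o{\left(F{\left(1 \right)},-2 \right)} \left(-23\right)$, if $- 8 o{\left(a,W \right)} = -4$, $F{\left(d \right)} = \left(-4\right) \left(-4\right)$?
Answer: $\frac{603145}{24} \approx 25131.0$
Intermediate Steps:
$F{\left(d \right)} = 16$
$o{\left(a,W \right)} = \frac{1}{2}$ ($o{\left(a,W \right)} = \left(- \frac{1}{8}\right) \left(-4\right) = \frac{1}{2}$)
$\left(15862 + 9293\right) + \left(\frac{2}{-3} - \frac{11}{U{\left(-4,-3 \right)}}\right) o{\left(F{\left(1 \right)},-2 \right)} \left(-23\right) = \left(15862 + 9293\right) + \left(\frac{2}{-3} - \frac{11}{-4}\right) \frac{1}{2} \left(-23\right) = 25155 + \left(2 \left(- \frac{1}{3}\right) - - \frac{11}{4}\right) \frac{1}{2} \left(-23\right) = 25155 + \left(- \frac{2}{3} + \frac{11}{4}\right) \frac{1}{2} \left(-23\right) = 25155 + \frac{25}{12} \cdot \frac{1}{2} \left(-23\right) = 25155 + \frac{25}{24} \left(-23\right) = 25155 - \frac{575}{24} = \frac{603145}{24}$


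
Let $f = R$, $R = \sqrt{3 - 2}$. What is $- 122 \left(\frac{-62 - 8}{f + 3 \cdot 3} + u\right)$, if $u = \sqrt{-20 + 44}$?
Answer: $854 - 244 \sqrt{6} \approx 256.32$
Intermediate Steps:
$R = 1$ ($R = \sqrt{1} = 1$)
$u = 2 \sqrt{6}$ ($u = \sqrt{24} = 2 \sqrt{6} \approx 4.899$)
$f = 1$
$- 122 \left(\frac{-62 - 8}{f + 3 \cdot 3} + u\right) = - 122 \left(\frac{-62 - 8}{1 + 3 \cdot 3} + 2 \sqrt{6}\right) = - 122 \left(- \frac{70}{1 + 9} + 2 \sqrt{6}\right) = - 122 \left(- \frac{70}{10} + 2 \sqrt{6}\right) = - 122 \left(\left(-70\right) \frac{1}{10} + 2 \sqrt{6}\right) = - 122 \left(-7 + 2 \sqrt{6}\right) = 854 - 244 \sqrt{6}$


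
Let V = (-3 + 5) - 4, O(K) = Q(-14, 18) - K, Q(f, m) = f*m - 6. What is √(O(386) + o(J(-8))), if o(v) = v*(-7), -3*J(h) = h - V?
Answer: I*√658 ≈ 25.652*I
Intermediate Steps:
Q(f, m) = -6 + f*m
O(K) = -258 - K (O(K) = (-6 - 14*18) - K = (-6 - 252) - K = -258 - K)
V = -2 (V = 2 - 4 = -2)
J(h) = -⅔ - h/3 (J(h) = -(h - 1*(-2))/3 = -(h + 2)/3 = -(2 + h)/3 = -⅔ - h/3)
o(v) = -7*v
√(O(386) + o(J(-8))) = √((-258 - 1*386) - 7*(-⅔ - ⅓*(-8))) = √((-258 - 386) - 7*(-⅔ + 8/3)) = √(-644 - 7*2) = √(-644 - 14) = √(-658) = I*√658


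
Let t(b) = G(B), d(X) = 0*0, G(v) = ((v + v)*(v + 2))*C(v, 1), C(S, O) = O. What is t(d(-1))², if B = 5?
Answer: 4900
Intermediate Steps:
G(v) = 2*v*(2 + v) (G(v) = ((v + v)*(v + 2))*1 = ((2*v)*(2 + v))*1 = (2*v*(2 + v))*1 = 2*v*(2 + v))
d(X) = 0
t(b) = 70 (t(b) = 2*5*(2 + 5) = 2*5*7 = 70)
t(d(-1))² = 70² = 4900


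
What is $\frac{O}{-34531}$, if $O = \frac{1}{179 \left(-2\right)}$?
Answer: $\frac{1}{12362098} \approx 8.0892 \cdot 10^{-8}$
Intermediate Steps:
$O = - \frac{1}{358}$ ($O = \frac{1}{-358} = - \frac{1}{358} \approx -0.0027933$)
$\frac{O}{-34531} = - \frac{1}{358 \left(-34531\right)} = \left(- \frac{1}{358}\right) \left(- \frac{1}{34531}\right) = \frac{1}{12362098}$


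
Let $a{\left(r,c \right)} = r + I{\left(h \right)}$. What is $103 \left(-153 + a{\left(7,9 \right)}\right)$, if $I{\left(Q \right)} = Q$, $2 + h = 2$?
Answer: $-15038$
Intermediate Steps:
$h = 0$ ($h = -2 + 2 = 0$)
$a{\left(r,c \right)} = r$ ($a{\left(r,c \right)} = r + 0 = r$)
$103 \left(-153 + a{\left(7,9 \right)}\right) = 103 \left(-153 + 7\right) = 103 \left(-146\right) = -15038$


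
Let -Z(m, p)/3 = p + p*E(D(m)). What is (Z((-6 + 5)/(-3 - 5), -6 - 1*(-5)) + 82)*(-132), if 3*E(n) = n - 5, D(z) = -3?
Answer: -10164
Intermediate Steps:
E(n) = -5/3 + n/3 (E(n) = (n - 5)/3 = (-5 + n)/3 = -5/3 + n/3)
Z(m, p) = 5*p (Z(m, p) = -3*(p + p*(-5/3 + (1/3)*(-3))) = -3*(p + p*(-5/3 - 1)) = -3*(p + p*(-8/3)) = -3*(p - 8*p/3) = -(-5)*p = 5*p)
(Z((-6 + 5)/(-3 - 5), -6 - 1*(-5)) + 82)*(-132) = (5*(-6 - 1*(-5)) + 82)*(-132) = (5*(-6 + 5) + 82)*(-132) = (5*(-1) + 82)*(-132) = (-5 + 82)*(-132) = 77*(-132) = -10164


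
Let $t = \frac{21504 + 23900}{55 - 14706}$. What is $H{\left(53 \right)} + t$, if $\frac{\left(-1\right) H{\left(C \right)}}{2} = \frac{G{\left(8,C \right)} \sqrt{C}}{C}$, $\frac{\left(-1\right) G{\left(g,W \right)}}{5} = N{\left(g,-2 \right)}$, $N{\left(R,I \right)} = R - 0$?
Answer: $- \frac{45404}{14651} + \frac{80 \sqrt{53}}{53} \approx 7.8898$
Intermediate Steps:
$N{\left(R,I \right)} = R$ ($N{\left(R,I \right)} = R + 0 = R$)
$G{\left(g,W \right)} = - 5 g$
$H{\left(C \right)} = \frac{80}{\sqrt{C}}$ ($H{\left(C \right)} = - 2 \frac{\left(-5\right) 8 \sqrt{C}}{C} = - 2 \frac{\left(-40\right) \sqrt{C}}{C} = - 2 \left(- \frac{40}{\sqrt{C}}\right) = \frac{80}{\sqrt{C}}$)
$t = - \frac{45404}{14651}$ ($t = \frac{45404}{-14651} = 45404 \left(- \frac{1}{14651}\right) = - \frac{45404}{14651} \approx -3.099$)
$H{\left(53 \right)} + t = \frac{80}{\sqrt{53}} - \frac{45404}{14651} = 80 \frac{\sqrt{53}}{53} - \frac{45404}{14651} = \frac{80 \sqrt{53}}{53} - \frac{45404}{14651} = - \frac{45404}{14651} + \frac{80 \sqrt{53}}{53}$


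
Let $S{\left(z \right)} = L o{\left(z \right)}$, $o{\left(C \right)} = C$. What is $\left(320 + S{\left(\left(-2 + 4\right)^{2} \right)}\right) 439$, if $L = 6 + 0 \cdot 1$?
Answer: $151016$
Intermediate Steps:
$L = 6$ ($L = 6 + 0 = 6$)
$S{\left(z \right)} = 6 z$
$\left(320 + S{\left(\left(-2 + 4\right)^{2} \right)}\right) 439 = \left(320 + 6 \left(-2 + 4\right)^{2}\right) 439 = \left(320 + 6 \cdot 2^{2}\right) 439 = \left(320 + 6 \cdot 4\right) 439 = \left(320 + 24\right) 439 = 344 \cdot 439 = 151016$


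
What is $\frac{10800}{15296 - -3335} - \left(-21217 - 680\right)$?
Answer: $\frac{407973807}{18631} \approx 21898.0$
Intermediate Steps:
$\frac{10800}{15296 - -3335} - \left(-21217 - 680\right) = \frac{10800}{15296 + 3335} - -21897 = \frac{10800}{18631} + 21897 = \frac{407973807}{18631}$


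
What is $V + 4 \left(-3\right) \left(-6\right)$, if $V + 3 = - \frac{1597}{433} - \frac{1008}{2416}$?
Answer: $\frac{4243001}{65383} \approx 64.895$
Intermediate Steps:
$V = - \frac{464575}{65383}$ ($V = -3 - \left(\frac{63}{151} + \frac{1597}{433}\right) = -3 - \frac{268426}{65383} = - \frac{464575}{65383} \approx -7.1054$)
$V + 4 \left(-3\right) \left(-6\right) = - \frac{464575}{65383} + 4 \left(-3\right) \left(-6\right) = - \frac{464575}{65383} - -72 = - \frac{464575}{65383} + 72 = \frac{4243001}{65383}$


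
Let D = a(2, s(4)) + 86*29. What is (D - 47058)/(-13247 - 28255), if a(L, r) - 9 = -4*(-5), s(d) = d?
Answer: 14845/13834 ≈ 1.0731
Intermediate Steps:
a(L, r) = 29 (a(L, r) = 9 - 4*(-5) = 9 + 20 = 29)
D = 2523 (D = 29 + 86*29 = 29 + 2494 = 2523)
(D - 47058)/(-13247 - 28255) = (2523 - 47058)/(-13247 - 28255) = -44535/(-41502) = -44535*(-1/41502) = 14845/13834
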